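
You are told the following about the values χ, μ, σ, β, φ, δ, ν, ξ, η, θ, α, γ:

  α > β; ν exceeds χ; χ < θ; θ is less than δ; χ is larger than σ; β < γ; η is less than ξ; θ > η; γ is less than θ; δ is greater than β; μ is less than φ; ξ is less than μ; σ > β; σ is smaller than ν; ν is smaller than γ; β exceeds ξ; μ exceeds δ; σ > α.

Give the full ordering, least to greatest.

η < ξ < β < α < σ < χ < ν < γ < θ < δ < μ < φ

Nothing is placed below η, so it is least; from there η < ξ; ξ < β; β < α; α < σ; σ < χ; χ < ν; ν < γ; γ < θ; θ < δ; δ < μ; μ < φ, each given directly.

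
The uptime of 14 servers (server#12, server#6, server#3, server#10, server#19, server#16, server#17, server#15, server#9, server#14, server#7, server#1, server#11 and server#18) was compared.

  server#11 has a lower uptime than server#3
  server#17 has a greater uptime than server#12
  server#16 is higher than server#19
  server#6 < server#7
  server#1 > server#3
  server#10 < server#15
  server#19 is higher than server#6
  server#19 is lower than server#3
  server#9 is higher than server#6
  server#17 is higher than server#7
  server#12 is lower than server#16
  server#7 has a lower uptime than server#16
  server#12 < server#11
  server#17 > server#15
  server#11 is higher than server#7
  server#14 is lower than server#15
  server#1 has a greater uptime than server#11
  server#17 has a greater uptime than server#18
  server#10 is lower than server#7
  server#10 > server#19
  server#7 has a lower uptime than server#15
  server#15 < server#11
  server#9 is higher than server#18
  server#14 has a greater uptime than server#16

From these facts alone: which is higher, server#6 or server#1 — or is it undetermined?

The relevant relations are server#6 < server#19; server#19 < server#10; server#10 < server#7; server#7 < server#16; server#16 < server#14; server#14 < server#15; server#15 < server#11; server#11 < server#3; server#3 < server#1.
Together: server#6 < server#19 < server#10 < server#7 < server#16 < server#14 < server#15 < server#11 < server#3 < server#1.
So server#1 is higher.

server#1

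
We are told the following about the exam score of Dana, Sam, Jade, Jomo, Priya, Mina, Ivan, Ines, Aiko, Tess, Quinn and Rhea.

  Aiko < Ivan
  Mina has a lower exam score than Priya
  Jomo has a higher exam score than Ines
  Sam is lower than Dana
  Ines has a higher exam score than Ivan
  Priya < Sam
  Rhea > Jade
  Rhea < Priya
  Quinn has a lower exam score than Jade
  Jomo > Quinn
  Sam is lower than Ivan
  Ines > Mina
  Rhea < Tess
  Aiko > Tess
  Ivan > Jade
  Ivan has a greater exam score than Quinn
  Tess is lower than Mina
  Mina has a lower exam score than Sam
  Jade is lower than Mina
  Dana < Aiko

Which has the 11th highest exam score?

Jade

Piecing the relations together gives one ordering: Quinn < Jade < Rhea < Tess < Mina < Priya < Sam < Dana < Aiko < Ivan < Ines < Jomo.
Counting 11 from the largest end gives Jade.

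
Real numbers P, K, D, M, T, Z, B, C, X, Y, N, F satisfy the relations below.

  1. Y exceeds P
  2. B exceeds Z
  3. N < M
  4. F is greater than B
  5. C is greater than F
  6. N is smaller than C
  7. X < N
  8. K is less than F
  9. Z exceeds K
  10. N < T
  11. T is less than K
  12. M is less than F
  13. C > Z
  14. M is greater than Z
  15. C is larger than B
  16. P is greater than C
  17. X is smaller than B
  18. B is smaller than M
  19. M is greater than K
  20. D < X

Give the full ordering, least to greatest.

D < X < N < T < K < Z < B < M < F < C < P < Y

Each adjacent pair is fixed by a given relation: D < X; X < N; N < T; T < K; K < Z; Z < B; B < M; M < F; F < C; C < P; P < Y. Chaining them end to end gives the full order.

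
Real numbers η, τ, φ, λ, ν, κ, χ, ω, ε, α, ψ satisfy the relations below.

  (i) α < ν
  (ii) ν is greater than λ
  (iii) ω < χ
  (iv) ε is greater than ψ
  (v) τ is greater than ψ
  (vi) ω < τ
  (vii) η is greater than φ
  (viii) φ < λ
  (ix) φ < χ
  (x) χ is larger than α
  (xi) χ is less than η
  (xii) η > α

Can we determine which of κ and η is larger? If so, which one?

Following every chain through κ: nothing is chained to κ.
η is not reached, and no chain runs the other way from η to κ.
So the given relations leave the order of κ and η undetermined.

undetermined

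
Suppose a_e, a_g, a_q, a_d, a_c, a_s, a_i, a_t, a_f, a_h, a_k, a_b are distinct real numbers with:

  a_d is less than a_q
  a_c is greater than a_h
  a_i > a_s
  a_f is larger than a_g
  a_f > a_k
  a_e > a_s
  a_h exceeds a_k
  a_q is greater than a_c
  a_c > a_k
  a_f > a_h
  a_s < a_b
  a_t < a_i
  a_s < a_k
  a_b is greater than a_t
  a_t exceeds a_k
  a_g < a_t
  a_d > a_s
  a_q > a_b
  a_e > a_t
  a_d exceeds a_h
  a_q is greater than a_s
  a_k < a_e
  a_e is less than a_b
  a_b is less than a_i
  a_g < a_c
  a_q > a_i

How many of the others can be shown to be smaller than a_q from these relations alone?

From a_q the given relations immediately reach a_s, a_c, a_b, a_d, a_i.
From those, a_k, a_h, a_g, a_t, a_e — 10 in total.
No other element is forced below a_q by the given relations, so the count is 10.

10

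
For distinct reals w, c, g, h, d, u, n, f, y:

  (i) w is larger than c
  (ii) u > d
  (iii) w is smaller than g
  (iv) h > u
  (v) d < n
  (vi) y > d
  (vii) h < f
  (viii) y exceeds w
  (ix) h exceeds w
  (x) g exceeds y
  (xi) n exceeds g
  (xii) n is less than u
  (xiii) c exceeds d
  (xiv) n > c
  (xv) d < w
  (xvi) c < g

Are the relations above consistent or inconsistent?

Every relation is compatible with d < c < w < y < g < n < u < h < f; the set is consistent.

consistent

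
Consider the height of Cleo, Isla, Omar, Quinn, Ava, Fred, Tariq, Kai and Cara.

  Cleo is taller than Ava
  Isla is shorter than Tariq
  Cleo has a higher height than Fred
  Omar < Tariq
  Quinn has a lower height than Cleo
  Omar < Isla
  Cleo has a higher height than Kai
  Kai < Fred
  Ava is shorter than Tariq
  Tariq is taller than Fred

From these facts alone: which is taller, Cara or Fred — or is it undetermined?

Following every chain through Fred: above Fred we get Tariq, Cleo; below Fred we get Kai.
Cara is not reached, and no chain runs the other way from Cara to Fred.
So the given relations leave the order of Fred and Cara undetermined.

undetermined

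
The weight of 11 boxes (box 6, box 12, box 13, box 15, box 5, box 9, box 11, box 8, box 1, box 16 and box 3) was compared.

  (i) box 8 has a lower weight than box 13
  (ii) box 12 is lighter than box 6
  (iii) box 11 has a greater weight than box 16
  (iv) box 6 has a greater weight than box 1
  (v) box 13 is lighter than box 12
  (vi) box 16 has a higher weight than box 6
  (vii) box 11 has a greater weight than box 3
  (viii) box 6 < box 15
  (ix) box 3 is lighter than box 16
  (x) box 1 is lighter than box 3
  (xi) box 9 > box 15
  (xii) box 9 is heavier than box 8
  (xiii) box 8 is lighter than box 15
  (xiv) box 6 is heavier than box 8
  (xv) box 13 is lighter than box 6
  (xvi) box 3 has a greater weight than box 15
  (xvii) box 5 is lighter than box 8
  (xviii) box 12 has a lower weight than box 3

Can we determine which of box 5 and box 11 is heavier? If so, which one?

box 11

The relevant relations are box 5 < box 8; box 8 < box 13; box 13 < box 6; box 6 < box 15; box 15 < box 3; box 3 < box 16; box 16 < box 11.
Together: box 5 < box 8 < box 13 < box 6 < box 15 < box 3 < box 16 < box 11.
So box 11 is heavier.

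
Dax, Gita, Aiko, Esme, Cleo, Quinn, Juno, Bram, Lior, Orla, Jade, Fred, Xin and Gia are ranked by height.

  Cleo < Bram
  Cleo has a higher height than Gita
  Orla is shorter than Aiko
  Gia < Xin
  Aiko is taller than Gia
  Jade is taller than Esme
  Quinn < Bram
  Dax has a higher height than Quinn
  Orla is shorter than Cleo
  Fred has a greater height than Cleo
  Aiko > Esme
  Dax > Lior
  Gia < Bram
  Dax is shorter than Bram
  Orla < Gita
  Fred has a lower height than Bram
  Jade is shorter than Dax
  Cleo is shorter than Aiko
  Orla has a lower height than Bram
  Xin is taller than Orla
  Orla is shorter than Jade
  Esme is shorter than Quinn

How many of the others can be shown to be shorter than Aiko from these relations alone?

From Aiko the given relations immediately reach Esme, Orla, Gia, Cleo.
From those, Gita — 5 in total.
No other element is forced below Aiko by the given relations, so the count is 5.

5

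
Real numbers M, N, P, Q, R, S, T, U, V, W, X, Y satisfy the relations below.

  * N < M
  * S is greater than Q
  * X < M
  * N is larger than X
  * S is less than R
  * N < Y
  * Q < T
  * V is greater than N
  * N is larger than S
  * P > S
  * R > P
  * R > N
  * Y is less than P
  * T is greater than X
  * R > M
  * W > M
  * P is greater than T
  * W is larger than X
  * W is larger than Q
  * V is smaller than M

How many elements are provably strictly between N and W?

The relations place N below W. An element lies strictly between them when it is forced above N and also forced below W.
Above N: {V, M, Y, P, R}. Below W: {X, Q, S, V, M}.
Intersection: {V, M} — 2.

2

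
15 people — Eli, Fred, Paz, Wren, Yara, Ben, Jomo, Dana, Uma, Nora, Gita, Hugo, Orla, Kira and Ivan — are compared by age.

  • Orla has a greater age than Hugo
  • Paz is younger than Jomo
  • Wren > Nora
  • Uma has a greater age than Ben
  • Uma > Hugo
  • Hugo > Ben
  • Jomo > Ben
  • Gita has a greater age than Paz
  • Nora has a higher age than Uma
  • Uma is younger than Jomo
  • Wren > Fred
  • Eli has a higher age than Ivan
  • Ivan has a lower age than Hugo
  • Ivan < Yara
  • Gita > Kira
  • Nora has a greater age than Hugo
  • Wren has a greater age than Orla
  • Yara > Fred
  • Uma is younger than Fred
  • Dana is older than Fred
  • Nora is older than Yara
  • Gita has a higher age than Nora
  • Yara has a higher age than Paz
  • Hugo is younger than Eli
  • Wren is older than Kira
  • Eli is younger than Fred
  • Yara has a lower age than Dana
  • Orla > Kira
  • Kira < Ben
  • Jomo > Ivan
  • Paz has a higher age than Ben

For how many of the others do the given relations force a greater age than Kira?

The elements the relations force above Kira are Ben, Hugo, Orla, Eli, Paz, Uma, Fred, Jomo, Yara, Nora, Dana, Wren, Gita — no chain reaches any other.
That is 13.

13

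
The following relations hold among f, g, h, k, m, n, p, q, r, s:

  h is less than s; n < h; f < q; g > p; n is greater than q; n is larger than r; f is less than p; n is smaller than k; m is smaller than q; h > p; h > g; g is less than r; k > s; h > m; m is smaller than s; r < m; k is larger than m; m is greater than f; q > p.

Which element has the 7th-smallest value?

Chaining the given pairs: f < p < g < r < m < q < n < h < s < k.
The 7th smallest is n.

n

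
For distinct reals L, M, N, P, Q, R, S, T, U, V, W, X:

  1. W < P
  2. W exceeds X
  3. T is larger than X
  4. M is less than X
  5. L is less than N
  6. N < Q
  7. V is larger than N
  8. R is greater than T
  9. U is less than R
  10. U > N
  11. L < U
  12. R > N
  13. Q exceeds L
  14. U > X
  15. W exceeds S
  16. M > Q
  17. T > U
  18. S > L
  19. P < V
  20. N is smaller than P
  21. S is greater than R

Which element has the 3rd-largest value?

W

Piecing the relations together gives one ordering: L < N < Q < M < X < U < T < R < S < W < P < V.
Counting 3 from the largest end gives W.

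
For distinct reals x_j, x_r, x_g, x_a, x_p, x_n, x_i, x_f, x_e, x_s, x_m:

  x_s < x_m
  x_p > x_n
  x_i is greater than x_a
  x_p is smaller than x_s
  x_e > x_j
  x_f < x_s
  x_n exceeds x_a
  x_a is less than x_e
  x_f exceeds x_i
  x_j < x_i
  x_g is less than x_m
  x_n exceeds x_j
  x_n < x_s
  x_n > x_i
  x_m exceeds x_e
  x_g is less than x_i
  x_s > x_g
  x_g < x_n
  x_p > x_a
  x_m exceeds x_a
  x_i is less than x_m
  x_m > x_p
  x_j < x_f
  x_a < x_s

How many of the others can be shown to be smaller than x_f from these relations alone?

4

The elements the relations force below x_f are x_a, x_j, x_g, x_i — no chain reaches any other.
That is 4.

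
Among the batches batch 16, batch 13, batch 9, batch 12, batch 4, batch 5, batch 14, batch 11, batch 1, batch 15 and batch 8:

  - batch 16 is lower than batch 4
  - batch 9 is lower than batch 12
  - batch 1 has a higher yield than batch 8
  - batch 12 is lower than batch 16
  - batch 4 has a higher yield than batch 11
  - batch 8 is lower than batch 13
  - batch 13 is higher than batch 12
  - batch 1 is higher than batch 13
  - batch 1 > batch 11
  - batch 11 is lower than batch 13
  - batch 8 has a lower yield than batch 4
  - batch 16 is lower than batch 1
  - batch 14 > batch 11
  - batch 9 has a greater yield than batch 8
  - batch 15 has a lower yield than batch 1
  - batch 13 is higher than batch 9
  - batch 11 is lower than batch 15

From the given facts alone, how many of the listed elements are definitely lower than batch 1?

From batch 1 the given relations immediately reach batch 8, batch 11, batch 15, batch 13, batch 16.
From those, batch 9, batch 12 — 7 in total.
No other element is forced below batch 1 by the given relations, so the count is 7.

7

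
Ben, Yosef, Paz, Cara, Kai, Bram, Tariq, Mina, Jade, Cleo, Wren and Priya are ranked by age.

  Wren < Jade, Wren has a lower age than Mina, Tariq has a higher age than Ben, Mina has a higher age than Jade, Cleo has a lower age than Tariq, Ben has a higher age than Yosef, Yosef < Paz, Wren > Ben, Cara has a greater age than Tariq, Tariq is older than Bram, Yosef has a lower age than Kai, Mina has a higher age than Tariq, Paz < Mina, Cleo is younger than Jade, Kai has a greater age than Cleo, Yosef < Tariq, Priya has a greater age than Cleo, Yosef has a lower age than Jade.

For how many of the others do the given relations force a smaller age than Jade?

4

Directly below Jade: Yosef, Cleo, Wren.
One step further: Ben (4 so far).
No other element is forced below Jade by the given relations, so the count is 4.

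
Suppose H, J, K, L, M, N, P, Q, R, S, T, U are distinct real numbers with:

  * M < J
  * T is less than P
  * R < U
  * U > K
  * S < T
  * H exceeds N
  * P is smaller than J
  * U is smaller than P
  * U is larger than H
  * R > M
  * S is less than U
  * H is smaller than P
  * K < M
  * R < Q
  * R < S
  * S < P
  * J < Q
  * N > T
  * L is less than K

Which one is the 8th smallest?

H

The consecutive relations fix a unique order: L < K < M < R < S < T < N < H < U < P < J < Q.
The 8th smallest is H.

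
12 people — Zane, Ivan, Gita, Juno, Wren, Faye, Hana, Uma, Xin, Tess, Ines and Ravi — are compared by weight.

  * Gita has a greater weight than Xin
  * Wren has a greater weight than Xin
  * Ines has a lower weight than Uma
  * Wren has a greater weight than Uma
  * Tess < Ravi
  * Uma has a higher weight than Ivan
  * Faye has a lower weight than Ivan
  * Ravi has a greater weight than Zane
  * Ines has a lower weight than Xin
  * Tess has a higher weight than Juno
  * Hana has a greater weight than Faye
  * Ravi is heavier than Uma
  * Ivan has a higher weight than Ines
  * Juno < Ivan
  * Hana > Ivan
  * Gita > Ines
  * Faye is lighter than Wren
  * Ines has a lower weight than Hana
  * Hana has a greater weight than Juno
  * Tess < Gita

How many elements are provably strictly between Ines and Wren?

Chaining upward from Ines reaches: Ivan, Uma, Hana, Xin, Ravi, Gita.
Chaining downward from Wren reaches: Juno, Faye, Ivan, Uma, Xin.
Strictly between Ines and Wren are those in both lists: Ivan, Uma, Xin — 3 elements.

3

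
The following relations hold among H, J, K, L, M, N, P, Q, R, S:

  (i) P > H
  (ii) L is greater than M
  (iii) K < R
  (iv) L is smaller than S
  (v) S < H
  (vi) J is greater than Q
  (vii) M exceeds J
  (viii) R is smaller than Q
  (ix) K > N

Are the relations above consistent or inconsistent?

The single ordering N < K < R < Q < J < M < L < S < H < P satisfies every listed relation, so no contradiction arises.

consistent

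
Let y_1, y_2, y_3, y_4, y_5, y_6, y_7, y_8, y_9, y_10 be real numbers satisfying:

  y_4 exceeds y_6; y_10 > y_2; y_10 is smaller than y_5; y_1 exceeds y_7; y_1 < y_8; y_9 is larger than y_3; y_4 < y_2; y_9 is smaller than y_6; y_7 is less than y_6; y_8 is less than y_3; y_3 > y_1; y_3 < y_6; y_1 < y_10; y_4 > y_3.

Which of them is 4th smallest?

y_3

Piecing the relations together gives one ordering: y_7 < y_1 < y_8 < y_3 < y_9 < y_6 < y_4 < y_2 < y_10 < y_5.
The 4th smallest is y_3.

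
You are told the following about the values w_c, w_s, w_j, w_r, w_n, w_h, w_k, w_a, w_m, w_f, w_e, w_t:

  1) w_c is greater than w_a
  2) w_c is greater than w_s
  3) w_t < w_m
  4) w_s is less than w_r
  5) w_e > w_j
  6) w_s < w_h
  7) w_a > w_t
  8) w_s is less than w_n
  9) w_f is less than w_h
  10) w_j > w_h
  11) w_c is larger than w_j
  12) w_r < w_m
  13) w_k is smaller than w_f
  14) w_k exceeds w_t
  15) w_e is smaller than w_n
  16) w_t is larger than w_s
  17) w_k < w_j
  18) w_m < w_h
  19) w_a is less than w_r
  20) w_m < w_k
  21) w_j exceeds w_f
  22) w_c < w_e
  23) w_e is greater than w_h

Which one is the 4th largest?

w_j

Chaining the given pairs: w_s < w_t < w_a < w_r < w_m < w_k < w_f < w_h < w_j < w_c < w_e < w_n.
The 4th largest is w_j.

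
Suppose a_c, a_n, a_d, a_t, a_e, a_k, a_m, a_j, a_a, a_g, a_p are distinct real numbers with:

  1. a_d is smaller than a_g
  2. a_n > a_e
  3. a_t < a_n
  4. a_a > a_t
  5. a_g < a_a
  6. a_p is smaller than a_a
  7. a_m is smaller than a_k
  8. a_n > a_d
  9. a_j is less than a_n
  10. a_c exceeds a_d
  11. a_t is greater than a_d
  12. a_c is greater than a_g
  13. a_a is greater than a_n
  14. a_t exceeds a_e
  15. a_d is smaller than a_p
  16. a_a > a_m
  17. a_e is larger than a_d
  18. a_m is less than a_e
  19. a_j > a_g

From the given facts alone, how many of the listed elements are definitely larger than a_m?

5

From a_m the given relations immediately reach a_k, a_e, a_a.
From those, a_t, a_n — 5 in total.
No other element is forced above a_m by the given relations, so the count is 5.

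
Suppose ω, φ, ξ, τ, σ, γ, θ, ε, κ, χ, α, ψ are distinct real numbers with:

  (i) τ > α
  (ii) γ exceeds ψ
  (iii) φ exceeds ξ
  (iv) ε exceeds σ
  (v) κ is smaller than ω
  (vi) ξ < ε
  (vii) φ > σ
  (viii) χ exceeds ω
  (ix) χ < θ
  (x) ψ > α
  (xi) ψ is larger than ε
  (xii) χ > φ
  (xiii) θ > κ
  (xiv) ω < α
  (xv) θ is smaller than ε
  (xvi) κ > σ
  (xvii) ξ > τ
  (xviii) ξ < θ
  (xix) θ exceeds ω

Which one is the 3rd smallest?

The consecutive relations fix a unique order: σ < κ < ω < α < τ < ξ < φ < χ < θ < ε < ψ < γ.
The 3rd smallest is ω.

ω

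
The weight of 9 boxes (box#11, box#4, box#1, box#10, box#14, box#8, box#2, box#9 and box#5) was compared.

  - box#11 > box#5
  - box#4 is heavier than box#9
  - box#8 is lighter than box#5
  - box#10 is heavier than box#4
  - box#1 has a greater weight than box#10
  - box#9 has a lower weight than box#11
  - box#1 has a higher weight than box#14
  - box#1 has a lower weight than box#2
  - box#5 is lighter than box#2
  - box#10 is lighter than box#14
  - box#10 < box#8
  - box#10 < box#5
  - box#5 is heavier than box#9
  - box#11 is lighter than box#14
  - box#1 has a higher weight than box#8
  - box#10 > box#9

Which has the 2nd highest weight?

box#1

The consecutive relations fix a unique order: box#9 < box#4 < box#10 < box#8 < box#5 < box#11 < box#14 < box#1 < box#2.
The 2nd largest is box#1.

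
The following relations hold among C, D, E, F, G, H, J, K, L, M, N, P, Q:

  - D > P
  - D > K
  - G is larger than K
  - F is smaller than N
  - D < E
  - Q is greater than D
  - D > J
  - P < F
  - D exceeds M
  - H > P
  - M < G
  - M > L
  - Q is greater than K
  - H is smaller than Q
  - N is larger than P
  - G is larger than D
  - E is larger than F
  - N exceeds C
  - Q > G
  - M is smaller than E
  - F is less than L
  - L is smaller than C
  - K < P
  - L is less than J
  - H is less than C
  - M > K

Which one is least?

P is not least since K < P; F is not least since P < F; L is not least since F < L; J is not least since L < J; M is not least since K < M; D is not least since J < D; H is not least since P < H; G is not least since K < G; Q is not least since G < Q; C is not least since L < C; N is not least since F < N; E is not least since D < E.
Only K has nothing below it, so K is the least.

K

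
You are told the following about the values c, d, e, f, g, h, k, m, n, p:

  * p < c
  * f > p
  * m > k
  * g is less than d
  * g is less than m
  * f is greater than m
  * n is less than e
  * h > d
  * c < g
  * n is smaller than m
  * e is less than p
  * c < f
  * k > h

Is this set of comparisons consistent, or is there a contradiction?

consistent

The single ordering n < e < p < c < g < d < h < k < m < f satisfies every listed relation, so no contradiction arises.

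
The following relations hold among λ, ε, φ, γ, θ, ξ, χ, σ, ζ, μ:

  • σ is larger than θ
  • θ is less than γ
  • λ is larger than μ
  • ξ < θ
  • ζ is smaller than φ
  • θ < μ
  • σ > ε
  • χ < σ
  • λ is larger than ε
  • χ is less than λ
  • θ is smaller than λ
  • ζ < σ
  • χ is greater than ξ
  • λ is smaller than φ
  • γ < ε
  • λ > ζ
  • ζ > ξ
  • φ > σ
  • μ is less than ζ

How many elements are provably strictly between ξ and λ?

6

Chaining upward from ξ reaches: θ, χ, γ, μ, ζ, ε, σ, φ.
Chaining downward from λ reaches: θ, χ, γ, μ, ζ, ε.
Strictly between ξ and λ are those in both lists: θ, χ, γ, μ, ζ, ε — 6 elements.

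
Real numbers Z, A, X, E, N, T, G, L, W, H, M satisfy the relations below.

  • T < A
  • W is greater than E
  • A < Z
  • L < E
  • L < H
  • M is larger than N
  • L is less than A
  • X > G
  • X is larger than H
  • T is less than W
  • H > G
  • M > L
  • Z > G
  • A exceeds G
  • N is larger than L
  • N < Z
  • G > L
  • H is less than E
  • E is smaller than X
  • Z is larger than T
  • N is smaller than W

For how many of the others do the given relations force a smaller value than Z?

5

Directly below Z: G, T, A, N.
One step further: L (5 so far).
No other element is forced below Z by the given relations, so the count is 5.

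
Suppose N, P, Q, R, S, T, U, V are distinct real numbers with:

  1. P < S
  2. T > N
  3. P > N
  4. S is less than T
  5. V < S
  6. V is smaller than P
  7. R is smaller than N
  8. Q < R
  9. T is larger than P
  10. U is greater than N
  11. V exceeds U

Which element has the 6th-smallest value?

P

The consecutive relations fix a unique order: Q < R < N < U < V < P < S < T.
Counting 6 from the smallest end gives P.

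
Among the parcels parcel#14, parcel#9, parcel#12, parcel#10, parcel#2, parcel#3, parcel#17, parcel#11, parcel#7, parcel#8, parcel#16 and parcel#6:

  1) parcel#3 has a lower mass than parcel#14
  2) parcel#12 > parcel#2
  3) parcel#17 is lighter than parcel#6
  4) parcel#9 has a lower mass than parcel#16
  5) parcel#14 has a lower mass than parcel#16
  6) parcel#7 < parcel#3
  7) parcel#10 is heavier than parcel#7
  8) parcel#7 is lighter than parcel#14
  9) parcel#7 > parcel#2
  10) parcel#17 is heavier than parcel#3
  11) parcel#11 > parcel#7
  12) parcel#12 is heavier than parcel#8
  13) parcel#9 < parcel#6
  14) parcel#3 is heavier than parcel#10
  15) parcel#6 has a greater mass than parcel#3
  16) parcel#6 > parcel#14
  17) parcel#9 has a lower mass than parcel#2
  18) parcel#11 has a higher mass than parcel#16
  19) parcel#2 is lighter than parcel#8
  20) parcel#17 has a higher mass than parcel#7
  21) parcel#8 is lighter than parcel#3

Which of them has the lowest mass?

Chaining upward from parcel#9: directly above it, parcel#2, parcel#16, parcel#6; then parcel#7, parcel#8, parcel#11, parcel#12; then parcel#10, parcel#3, parcel#14, parcel#17.
That covers every other element, and nothing is given below parcel#9, so parcel#9 is the lowest mass.

parcel#9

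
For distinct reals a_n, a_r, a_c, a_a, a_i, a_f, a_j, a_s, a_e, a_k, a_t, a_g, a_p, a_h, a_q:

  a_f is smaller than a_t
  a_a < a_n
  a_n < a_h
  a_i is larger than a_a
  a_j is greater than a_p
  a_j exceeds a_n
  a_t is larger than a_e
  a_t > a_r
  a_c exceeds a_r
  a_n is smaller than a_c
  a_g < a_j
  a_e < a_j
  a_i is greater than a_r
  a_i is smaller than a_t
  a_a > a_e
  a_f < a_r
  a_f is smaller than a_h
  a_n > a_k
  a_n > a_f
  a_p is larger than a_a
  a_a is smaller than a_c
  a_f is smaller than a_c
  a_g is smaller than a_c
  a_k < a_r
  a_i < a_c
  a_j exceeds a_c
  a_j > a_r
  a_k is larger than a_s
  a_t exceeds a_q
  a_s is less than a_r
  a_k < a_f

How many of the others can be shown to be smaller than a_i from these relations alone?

6

The elements the relations force below a_i are a_s, a_e, a_k, a_f, a_a, a_r — no chain reaches any other.
That is 6.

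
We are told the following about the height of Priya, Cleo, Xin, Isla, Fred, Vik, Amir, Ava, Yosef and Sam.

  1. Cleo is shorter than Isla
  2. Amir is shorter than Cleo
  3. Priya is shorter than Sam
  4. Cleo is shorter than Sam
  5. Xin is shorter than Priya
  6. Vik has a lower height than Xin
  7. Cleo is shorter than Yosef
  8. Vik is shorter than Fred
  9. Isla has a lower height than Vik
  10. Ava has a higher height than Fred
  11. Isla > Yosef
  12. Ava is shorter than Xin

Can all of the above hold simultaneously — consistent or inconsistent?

consistent

Every relation is compatible with Amir < Cleo < Yosef < Isla < Vik < Fred < Ava < Xin < Priya < Sam; the set is consistent.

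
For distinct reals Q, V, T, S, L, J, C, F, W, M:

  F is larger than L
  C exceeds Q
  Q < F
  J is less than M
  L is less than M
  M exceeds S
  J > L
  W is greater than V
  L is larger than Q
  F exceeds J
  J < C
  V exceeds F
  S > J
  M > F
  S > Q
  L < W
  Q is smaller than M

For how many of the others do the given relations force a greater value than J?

The elements the relations force above J are S, C, F, V, M, W — no chain reaches any other.
That is 6.

6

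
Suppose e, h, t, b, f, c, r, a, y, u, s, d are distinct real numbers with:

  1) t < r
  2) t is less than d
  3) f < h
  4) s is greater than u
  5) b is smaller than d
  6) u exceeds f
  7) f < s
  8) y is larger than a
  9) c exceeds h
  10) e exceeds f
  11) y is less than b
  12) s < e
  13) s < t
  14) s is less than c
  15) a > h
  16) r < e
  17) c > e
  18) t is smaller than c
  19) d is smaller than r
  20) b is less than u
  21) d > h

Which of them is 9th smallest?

d

The consecutive relations fix a unique order: f < h < a < y < b < u < s < t < d < r < e < c.
The 9th smallest is d.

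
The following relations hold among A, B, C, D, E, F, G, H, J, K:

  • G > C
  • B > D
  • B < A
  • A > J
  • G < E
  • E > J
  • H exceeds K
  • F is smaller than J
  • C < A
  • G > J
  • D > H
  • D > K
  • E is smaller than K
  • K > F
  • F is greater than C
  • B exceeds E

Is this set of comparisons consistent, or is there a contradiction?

consistent

The single ordering C < F < J < G < E < K < H < D < B < A satisfies every listed relation, so no contradiction arises.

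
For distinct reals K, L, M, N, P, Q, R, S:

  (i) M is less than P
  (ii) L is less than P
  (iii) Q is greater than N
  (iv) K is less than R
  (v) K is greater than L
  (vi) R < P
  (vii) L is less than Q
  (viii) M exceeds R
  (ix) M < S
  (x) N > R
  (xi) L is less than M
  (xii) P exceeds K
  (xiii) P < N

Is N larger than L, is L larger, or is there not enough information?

N

Following the relations from L: L < K < R < M < P < N.
So N is larger.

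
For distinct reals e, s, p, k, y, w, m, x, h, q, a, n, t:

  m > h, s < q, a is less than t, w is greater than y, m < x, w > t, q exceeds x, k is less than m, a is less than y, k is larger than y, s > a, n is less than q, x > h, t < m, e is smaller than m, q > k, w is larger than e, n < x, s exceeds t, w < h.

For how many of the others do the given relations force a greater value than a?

9

Directly above a: t, y, s.
One step further: k, w, m, q (7 so far).
One step further: h, x (9 so far).
Nothing else is reachable above a; 9 in all.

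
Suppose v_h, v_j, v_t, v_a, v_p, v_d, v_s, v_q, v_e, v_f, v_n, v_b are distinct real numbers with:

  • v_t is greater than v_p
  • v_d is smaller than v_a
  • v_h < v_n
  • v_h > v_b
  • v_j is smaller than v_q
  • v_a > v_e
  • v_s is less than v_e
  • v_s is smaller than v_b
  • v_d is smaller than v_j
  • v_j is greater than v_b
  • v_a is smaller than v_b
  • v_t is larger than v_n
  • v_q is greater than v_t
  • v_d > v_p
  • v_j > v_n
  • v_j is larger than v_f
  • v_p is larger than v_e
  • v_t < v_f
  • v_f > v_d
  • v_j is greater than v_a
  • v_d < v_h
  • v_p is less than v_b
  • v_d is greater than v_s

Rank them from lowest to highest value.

Each adjacent pair is fixed by a given relation: v_s < v_e; v_e < v_p; v_p < v_d; v_d < v_a; v_a < v_b; v_b < v_h; v_h < v_n; v_n < v_t; v_t < v_f; v_f < v_j; v_j < v_q. Chaining them end to end gives the full order.

v_s < v_e < v_p < v_d < v_a < v_b < v_h < v_n < v_t < v_f < v_j < v_q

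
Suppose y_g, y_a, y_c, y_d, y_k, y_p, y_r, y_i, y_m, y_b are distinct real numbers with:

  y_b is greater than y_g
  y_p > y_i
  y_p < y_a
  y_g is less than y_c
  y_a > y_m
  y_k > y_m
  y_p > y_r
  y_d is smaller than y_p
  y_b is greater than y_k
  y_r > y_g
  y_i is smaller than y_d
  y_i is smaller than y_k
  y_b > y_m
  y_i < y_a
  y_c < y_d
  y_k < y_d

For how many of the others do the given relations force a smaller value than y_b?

From y_b the given relations immediately reach y_m, y_k, y_g.
From those, y_i — 4 in total.
Nothing else is reachable below y_b; 4 in all.

4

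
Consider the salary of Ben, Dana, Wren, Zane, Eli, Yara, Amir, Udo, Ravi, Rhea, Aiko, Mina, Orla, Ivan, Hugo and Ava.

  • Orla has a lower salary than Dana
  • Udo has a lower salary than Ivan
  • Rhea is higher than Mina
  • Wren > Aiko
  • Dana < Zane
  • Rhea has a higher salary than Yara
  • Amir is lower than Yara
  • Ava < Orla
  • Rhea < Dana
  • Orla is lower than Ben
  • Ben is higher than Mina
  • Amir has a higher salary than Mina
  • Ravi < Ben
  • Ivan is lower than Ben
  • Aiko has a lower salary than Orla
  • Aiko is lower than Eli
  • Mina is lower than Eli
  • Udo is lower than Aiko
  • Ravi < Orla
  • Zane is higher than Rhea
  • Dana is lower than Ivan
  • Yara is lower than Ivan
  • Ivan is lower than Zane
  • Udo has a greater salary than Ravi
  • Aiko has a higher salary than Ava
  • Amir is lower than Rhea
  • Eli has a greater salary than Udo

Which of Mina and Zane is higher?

Zane

The relevant relations are Mina < Amir; Amir < Yara; Yara < Rhea; Rhea < Dana; Dana < Zane.
Together: Mina < Amir < Yara < Rhea < Dana < Zane.
So Mina < Zane; Zane is the higher of the two.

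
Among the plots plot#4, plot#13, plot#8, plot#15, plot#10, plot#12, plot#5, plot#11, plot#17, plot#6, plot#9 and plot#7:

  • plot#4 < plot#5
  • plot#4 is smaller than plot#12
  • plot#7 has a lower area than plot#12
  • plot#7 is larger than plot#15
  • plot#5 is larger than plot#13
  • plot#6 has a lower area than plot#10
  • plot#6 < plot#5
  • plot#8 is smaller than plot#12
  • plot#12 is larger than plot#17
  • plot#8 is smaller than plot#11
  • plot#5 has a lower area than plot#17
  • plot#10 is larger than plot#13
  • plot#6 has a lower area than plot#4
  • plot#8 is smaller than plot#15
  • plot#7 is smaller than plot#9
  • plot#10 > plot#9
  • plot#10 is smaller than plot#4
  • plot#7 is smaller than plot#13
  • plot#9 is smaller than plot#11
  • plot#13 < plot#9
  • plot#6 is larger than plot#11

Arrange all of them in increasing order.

plot#8 < plot#15 < plot#7 < plot#13 < plot#9 < plot#11 < plot#6 < plot#10 < plot#4 < plot#5 < plot#17 < plot#12

Each adjacent pair is fixed by a given relation: plot#8 < plot#15; plot#15 < plot#7; plot#7 < plot#13; plot#13 < plot#9; plot#9 < plot#11; plot#11 < plot#6; plot#6 < plot#10; plot#10 < plot#4; plot#4 < plot#5; plot#5 < plot#17; plot#17 < plot#12. Chaining them end to end gives the full order.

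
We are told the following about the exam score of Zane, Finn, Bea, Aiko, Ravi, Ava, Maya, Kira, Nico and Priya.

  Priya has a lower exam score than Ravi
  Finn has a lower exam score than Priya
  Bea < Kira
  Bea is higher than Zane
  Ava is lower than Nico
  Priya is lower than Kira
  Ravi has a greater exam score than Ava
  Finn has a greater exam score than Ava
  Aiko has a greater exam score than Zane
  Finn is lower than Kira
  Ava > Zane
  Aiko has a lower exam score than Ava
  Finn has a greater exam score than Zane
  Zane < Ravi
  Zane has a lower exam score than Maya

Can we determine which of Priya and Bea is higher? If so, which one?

undetermined

Following every chain through Bea: above Bea we get Kira; below Bea we get Zane.
Priya is not reached, and no chain runs the other way from Priya to Bea.
So the given relations leave the order of Bea and Priya undetermined.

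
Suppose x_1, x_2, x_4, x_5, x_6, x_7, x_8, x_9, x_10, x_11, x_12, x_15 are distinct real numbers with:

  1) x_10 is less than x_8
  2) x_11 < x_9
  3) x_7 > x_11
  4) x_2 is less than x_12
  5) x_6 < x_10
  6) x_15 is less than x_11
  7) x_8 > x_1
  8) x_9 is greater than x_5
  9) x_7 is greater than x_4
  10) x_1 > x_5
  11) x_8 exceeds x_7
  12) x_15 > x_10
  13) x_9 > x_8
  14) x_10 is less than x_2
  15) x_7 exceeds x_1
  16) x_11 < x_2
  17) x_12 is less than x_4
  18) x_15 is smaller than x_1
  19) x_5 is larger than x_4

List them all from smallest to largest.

Nothing is placed below x_6, so it is least; from there x_6 < x_10; x_10 < x_15; x_15 < x_11; x_11 < x_2; x_2 < x_12; x_12 < x_4; x_4 < x_5; x_5 < x_1; x_1 < x_7; x_7 < x_8; x_8 < x_9, each given directly.

x_6 < x_10 < x_15 < x_11 < x_2 < x_12 < x_4 < x_5 < x_1 < x_7 < x_8 < x_9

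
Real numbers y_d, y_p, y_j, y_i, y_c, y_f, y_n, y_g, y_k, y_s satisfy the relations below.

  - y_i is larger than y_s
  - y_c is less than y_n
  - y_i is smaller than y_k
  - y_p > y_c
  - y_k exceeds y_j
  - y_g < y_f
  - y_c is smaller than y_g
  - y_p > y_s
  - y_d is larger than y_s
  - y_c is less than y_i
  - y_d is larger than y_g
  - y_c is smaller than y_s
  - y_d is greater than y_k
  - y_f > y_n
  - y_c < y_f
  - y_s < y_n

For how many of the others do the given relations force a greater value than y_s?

6

From y_s the given relations immediately reach y_i, y_p, y_d, y_n.
From those, y_k, y_f — 6 in total.
Nothing else is reachable above y_s; 6 in all.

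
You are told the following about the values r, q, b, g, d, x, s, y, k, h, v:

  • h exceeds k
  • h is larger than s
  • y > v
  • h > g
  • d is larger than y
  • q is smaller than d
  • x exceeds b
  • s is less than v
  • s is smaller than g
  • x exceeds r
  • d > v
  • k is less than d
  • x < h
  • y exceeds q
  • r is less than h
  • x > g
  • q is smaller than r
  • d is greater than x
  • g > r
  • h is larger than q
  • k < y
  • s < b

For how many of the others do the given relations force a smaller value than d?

Directly below d: k, q, x, v, y.
One step further: s, r, g, b (9 so far).
Nothing else is reachable below d; 9 in all.

9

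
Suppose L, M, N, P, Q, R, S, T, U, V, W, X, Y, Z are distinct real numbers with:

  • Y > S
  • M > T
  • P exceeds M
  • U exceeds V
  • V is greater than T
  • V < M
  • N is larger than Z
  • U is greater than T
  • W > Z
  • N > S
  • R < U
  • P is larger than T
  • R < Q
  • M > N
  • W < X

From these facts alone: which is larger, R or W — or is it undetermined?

undetermined

Following every chain through R: above R we get U, Q.
W is not reached, and no chain runs the other way from W to R.
So the given relations leave the order of R and W undetermined.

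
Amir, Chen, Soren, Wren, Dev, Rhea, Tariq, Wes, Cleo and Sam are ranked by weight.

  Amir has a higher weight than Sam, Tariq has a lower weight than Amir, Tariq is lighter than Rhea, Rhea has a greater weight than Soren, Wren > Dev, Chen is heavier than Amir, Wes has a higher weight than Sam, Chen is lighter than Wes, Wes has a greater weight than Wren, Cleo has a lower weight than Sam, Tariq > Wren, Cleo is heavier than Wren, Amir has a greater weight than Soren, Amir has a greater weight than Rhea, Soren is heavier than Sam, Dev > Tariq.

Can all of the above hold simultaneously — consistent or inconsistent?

inconsistent

We have Wren < Tariq stated directly, yet also Tariq < Dev < Wren by chaining the others — so Tariq < Wren. Contradiction.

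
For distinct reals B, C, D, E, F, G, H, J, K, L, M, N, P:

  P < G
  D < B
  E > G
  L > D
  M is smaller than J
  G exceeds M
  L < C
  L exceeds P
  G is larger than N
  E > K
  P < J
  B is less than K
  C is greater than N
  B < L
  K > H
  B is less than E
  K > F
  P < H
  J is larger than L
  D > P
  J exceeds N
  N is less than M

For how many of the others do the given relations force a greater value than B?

Directly above B: L, K, E.
One step further: J, C (5 so far).
Nothing else is reachable above B; 5 in all.

5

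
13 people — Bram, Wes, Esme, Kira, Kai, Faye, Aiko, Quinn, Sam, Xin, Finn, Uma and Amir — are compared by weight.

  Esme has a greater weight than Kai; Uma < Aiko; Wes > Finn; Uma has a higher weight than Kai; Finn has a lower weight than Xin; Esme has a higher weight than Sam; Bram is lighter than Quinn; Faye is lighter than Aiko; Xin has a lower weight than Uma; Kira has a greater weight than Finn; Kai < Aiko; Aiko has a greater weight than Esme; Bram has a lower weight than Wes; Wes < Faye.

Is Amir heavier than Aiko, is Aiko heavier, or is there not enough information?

Following every chain through Amir: nothing is chained to Amir.
Aiko is not reached, and no chain runs the other way from Aiko to Amir.
So the given relations leave the order of Amir and Aiko undetermined.

undetermined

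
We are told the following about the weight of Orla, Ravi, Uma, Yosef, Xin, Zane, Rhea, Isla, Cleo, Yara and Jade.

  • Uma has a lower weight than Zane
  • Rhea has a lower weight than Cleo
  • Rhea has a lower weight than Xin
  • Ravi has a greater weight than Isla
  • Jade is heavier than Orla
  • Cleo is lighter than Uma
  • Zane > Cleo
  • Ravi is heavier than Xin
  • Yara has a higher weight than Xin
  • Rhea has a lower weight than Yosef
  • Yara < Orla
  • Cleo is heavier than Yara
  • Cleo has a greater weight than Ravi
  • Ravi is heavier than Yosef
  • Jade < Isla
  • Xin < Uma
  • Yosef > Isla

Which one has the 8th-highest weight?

Orla

Chaining the given pairs: Rhea < Xin < Yara < Orla < Jade < Isla < Yosef < Ravi < Cleo < Uma < Zane.
Counting 8 from the largest end gives Orla.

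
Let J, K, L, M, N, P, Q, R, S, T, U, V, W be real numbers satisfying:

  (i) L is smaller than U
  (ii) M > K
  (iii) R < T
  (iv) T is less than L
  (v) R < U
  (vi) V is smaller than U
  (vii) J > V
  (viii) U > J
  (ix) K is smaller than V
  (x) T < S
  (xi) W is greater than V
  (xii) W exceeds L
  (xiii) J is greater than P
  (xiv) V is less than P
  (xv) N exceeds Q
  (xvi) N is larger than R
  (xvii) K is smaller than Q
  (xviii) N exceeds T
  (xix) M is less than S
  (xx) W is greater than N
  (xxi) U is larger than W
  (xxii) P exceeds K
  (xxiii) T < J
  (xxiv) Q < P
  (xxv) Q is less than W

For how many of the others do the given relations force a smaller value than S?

From S the given relations immediately reach M, T.
From those, R, K — 4 in total.
No other element is forced below S by the given relations, so the count is 4.

4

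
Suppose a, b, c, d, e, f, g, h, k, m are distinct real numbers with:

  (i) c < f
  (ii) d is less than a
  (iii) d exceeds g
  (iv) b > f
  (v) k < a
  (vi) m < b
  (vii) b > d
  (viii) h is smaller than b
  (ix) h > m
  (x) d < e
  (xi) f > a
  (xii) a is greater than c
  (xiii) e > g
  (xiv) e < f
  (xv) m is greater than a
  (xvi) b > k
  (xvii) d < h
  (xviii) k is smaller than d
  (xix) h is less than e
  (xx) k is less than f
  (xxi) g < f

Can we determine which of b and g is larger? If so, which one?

g < d and d < a give g < a.
With a < m: g < d < a < m.
With m < h: g < d < a < m < h.
With h < e: g < d < a < m < h < e.
With e < f: g < d < a < m < h < e < f.
Then f < b extends the chain to b.
So b is larger.

b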